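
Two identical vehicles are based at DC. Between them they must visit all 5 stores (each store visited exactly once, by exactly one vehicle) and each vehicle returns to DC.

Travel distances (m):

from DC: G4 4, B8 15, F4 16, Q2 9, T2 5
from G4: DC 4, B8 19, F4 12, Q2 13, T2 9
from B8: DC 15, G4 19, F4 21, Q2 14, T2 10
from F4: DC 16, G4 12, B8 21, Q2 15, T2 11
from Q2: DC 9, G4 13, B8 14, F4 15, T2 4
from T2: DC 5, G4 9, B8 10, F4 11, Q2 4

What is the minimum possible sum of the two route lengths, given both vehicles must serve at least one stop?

68 m — the smallest possible combined total.

Try each way of splitting the stops between the two vehicles (each non-empty) and, for each split, find the best tour for each vehicle:
  {G4} + {B8, F4, Q2, T2}: 8 + 60 = 68
  {B8} + {G4, F4, Q2, T2}: 30 + 40 = 70
  {G4, B8} + {F4, Q2, T2}: 38 + 40 = 78
  {F4} + {G4, B8, Q2, T2}: 32 + 46 = 78
  {G4, F4} + {B8, Q2, T2}: 32 + 38 = 70
  {B8, F4} + {G4, Q2, T2}: 52 + 26 = 78
  … (15 splits in total)
Best: vehicle 1 DC → G4 → DC = 8; vehicle 2 DC → B8 → F4 → Q2 → T2 → DC = 60; combined 68.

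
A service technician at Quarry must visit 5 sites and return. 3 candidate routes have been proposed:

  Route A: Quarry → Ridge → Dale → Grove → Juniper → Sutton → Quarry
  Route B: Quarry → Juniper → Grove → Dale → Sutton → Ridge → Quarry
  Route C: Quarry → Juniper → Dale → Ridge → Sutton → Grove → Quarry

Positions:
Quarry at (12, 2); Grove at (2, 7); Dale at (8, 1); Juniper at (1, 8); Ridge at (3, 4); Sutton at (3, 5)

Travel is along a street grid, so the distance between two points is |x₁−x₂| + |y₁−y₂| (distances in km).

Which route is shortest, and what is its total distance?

Shortest is Route A, total 50 km.

Route A: 11 + 8 + 12 + 2 + 5 + 12 = 50
Route B: 17 + 2 + 12 + 9 + 1 + 11 = 52
Route C: 17 + 14 + 8 + 1 + 3 + 15 = 58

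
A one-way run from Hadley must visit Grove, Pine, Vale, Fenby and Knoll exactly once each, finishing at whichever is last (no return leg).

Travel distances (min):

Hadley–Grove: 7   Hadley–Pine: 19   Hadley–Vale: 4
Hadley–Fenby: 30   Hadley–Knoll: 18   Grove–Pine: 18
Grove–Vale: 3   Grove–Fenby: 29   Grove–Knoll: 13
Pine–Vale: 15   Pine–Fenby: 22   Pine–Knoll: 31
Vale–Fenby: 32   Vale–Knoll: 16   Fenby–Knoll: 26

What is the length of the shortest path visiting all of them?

Minimum one-way distance = 68 min.

There are 5! = 120 possible orderings.
Hadley → Grove → Pine → Vale → Fenby → Knoll: 7+18+15+32+26 = 98
Hadley → Grove → Pine → Vale → Knoll → Fenby: 7+18+15+16+26 = 82
Hadley → Grove → Pine → Fenby → Vale → Knoll: 7+18+22+32+16 = 95
Hadley → Grove → Pine → Fenby → Knoll → Vale: 7+18+22+26+16 = 89
Hadley → Grove → Pine → Knoll → Vale → Fenby: 7+18+31+16+32 = 104
Hadley → Grove → Pine → Knoll → Fenby → Vale: 7+18+31+26+32 = 114
Hadley → Grove → Vale → Pine → Fenby → Knoll: 7+3+15+22+26 = 73
Hadley → Grove → Vale → Pine → Knoll → Fenby: 7+3+15+31+26 = 82
Hadley → Grove → Vale → Fenby → Pine → Knoll: 7+3+32+22+31 = 95
Hadley → Grove → Vale → Fenby → Knoll → Pine: 7+3+32+26+31 = 99
Hadley → Grove → Vale → Knoll → Pine → Fenby: 7+3+16+31+22 = 79
Hadley → Grove → Vale → Knoll → Fenby → Pine: 7+3+16+26+22 = 74
Hadley → Grove → Fenby → Pine → Vale → Knoll: 7+29+22+15+16 = 89
Hadley → Grove → Fenby → Pine → Knoll → Vale: 7+29+22+31+16 = 105
… (106 more)
Hadley → Vale → Grove → Knoll → Fenby → Pine: 4+3+13+26+22 = 68  ← best
The minimum is 68.
One shortest path: Hadley → Vale → Grove → Knoll → Fenby → Pine.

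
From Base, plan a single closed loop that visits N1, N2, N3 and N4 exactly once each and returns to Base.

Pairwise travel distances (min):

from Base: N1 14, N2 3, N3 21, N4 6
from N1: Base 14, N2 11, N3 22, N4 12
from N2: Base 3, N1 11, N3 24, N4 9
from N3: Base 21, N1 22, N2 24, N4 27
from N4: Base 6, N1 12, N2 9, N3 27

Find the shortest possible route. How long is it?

With 4 stops there are 4!/2 = 12 distinct round trips (a route and its reverse cost the same).
Base-N1-N2-N3-N4-Base: 14+11+24+27+6 = 82
Base-N1-N2-N4-N3-Base: 14+11+9+27+21 = 82
Base-N1-N3-N2-N4-Base: 14+22+24+9+6 = 75
Base-N1-N3-N4-N2-Base: 14+22+27+9+3 = 75
Base-N1-N4-N2-N3-Base: 14+12+9+24+21 = 80
Base-N1-N4-N3-N2-Base: 14+12+27+24+3 = 80
Base-N2-N1-N3-N4-Base: 3+11+22+27+6 = 69
Base-N2-N1-N4-N3-Base: 3+11+12+27+21 = 74
Base-N2-N3-N1-N4-Base: 3+24+22+12+6 = 67
Base-N2-N4-N1-N3-Base: 3+9+12+22+21 = 67
Base-N3-N1-N2-N4-Base: 21+22+11+9+6 = 69
Base-N3-N2-N1-N4-Base: 21+24+11+12+6 = 74
The minimum is 67.
One optimal route: Base → N2 → N3 → N1 → N4 → Base (or its reverse).

Shortest round trip = 67 min.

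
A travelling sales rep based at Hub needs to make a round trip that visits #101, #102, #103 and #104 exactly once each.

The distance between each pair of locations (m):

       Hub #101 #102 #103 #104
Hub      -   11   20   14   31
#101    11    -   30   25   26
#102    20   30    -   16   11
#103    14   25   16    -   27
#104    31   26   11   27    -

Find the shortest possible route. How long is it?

With 4 stops there are 4!/2 = 12 distinct round trips (a route and its reverse cost the same).
Hub - #101 - #102 - #103 - #104 - Hub: 11+30+16+27+31 = 115
Hub - #101 - #102 - #104 - #103 - Hub: 11+30+11+27+14 = 93
Hub - #101 - #103 - #102 - #104 - Hub: 11+25+16+11+31 = 94
Hub - #101 - #103 - #104 - #102 - Hub: 11+25+27+11+20 = 94
Hub - #101 - #104 - #102 - #103 - Hub: 11+26+11+16+14 = 78
Hub - #101 - #104 - #103 - #102 - Hub: 11+26+27+16+20 = 100
Hub - #102 - #101 - #103 - #104 - Hub: 20+30+25+27+31 = 133
Hub - #102 - #101 - #104 - #103 - Hub: 20+30+26+27+14 = 117
Hub - #102 - #103 - #101 - #104 - Hub: 20+16+25+26+31 = 118
Hub - #102 - #104 - #101 - #103 - Hub: 20+11+26+25+14 = 96
Hub - #103 - #101 - #102 - #104 - Hub: 14+25+30+11+31 = 111
Hub - #103 - #102 - #101 - #104 - Hub: 14+16+30+26+31 = 117
The minimum is 78.
One optimal route: Hub → #101 → #104 → #102 → #103 → Hub (or its reverse).

Shortest round trip = 78 m.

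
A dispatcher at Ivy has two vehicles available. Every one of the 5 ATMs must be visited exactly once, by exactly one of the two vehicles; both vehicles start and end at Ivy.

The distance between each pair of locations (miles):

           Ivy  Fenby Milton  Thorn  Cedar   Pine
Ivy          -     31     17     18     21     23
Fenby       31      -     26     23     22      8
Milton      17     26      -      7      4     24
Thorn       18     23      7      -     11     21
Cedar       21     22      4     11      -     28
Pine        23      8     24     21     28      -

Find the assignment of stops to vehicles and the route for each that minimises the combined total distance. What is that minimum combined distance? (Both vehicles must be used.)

Minimum combined distance: 110 miles.

There are 2^4 − 1 = 15 ways to divide the 5 stops into two non-empty groups. For each, the best each vehicle can do is its own shortest tour through its group:
  {Fenby} + {Milton, Thorn, Cedar, Pine}: 62 + 76 = 138
  {Milton} + {Fenby, Thorn, Cedar, Pine}: 34 + 82 = 116
  {Fenby, Milton} + {Thorn, Cedar, Pine}: 74 + 76 = 150
  {Thorn} + {Fenby, Milton, Cedar, Pine}: 36 + 74 = 110
  {Fenby, Thorn} + {Milton, Cedar, Pine}: 72 + 72 = 144
  {Milton, Thorn} + {Fenby, Cedar, Pine}: 42 + 74 = 116
  … (15 splits in total)
Best: vehicle 1 Ivy → Thorn → Ivy = 36; vehicle 2 Ivy → Milton → Cedar → Fenby → Pine → Ivy = 74; combined 110.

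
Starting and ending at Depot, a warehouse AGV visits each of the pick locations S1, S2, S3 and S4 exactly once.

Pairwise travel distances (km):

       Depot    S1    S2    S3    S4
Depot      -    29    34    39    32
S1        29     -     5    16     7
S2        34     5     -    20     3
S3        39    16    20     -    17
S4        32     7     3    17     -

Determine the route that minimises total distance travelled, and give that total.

With 4 stops there are 4!/2 = 12 distinct round trips (a route and its reverse cost the same).
Depot→S1→S2→S3→S4→Depot: 29+5+20+17+32 = 103
Depot→S1→S2→S4→S3→Depot: 29+5+3+17+39 = 93
Depot→S1→S3→S2→S4→Depot: 29+16+20+3+32 = 100
Depot→S1→S3→S4→S2→Depot: 29+16+17+3+34 = 99
Depot→S1→S4→S2→S3→Depot: 29+7+3+20+39 = 98
Depot→S1→S4→S3→S2→Depot: 29+7+17+20+34 = 107
Depot→S2→S1→S3→S4→Depot: 34+5+16+17+32 = 104
Depot→S2→S1→S4→S3→Depot: 34+5+7+17+39 = 102
Depot→S2→S3→S1→S4→Depot: 34+20+16+7+32 = 109
Depot→S2→S4→S1→S3→Depot: 34+3+7+16+39 = 99
Depot→S3→S1→S2→S4→Depot: 39+16+5+3+32 = 95
Depot→S3→S2→S1→S4→Depot: 39+20+5+7+32 = 103
The minimum is 93.
One optimal route: Depot → S1 → S2 → S4 → S3 → Depot (or its reverse).

Shortest round trip = 93 km.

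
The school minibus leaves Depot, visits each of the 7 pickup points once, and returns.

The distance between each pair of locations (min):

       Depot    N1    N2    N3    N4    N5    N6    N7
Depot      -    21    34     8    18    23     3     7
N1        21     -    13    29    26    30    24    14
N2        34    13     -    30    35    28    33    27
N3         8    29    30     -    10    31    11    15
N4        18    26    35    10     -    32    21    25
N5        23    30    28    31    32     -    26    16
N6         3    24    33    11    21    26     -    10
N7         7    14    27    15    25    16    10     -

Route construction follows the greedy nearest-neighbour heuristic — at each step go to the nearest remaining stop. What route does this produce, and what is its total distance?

From Depot: distances to unvisited — N6=3, N7=7, N3=8, N4=18, N1=21, N5=23, N2=34. Nearest is N6 (3).
From N6: distances to unvisited — N7=10, N3=11, N4=21, N1=24, N5=26, N2=33. Nearest is N7 (10).
From N7: distances to unvisited — N1=14, N3=15, N5=16, N4=25, N2=27. Nearest is N1 (14).
From N1: distances to unvisited — N2=13, N4=26, N3=29, N5=30. Nearest is N2 (13).
From N2: distances to unvisited — N5=28, N3=30, N4=35. Nearest is N5 (28).
From N5: distances to unvisited — N3=31, N4=32. Nearest is N3 (31).
From N3: distances to unvisited — N4=10. Nearest is N4 (10).
Return N4→Depot: 18.
Total = 3 + 10 + 14 + 13 + 28 + 31 + 10 + 18 = 127.

Total distance 127 min via the nearest-neighbour route Depot → N6 → N7 → N1 → N2 → N5 → N3 → N4 → Depot.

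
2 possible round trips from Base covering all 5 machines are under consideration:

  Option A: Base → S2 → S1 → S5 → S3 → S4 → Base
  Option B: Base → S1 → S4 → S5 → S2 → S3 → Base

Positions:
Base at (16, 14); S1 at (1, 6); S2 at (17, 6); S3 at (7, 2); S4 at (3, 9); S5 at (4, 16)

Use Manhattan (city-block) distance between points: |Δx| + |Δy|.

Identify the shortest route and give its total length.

84 — Option A is the shortest.

Option A: 9 + 16 + 13 + 17 + 11 + 18 = 84
Option B: 23 + 5 + 8 + 23 + 14 + 21 = 94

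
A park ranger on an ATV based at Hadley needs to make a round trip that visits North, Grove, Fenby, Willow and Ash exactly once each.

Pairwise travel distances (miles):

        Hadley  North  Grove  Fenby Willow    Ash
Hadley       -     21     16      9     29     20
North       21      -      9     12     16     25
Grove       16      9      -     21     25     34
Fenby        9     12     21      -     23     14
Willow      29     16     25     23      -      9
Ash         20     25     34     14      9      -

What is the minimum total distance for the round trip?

Minimum total distance: 73 miles.

With 5 stops there are 5!/2 = 60 distinct round trips (a route and its reverse cost the same).
Hadley-North-Grove-Fenby-Willow-Ash-Hadley: 21+9+21+23+9+20 = 103
Hadley-North-Grove-Fenby-Ash-Willow-Hadley: 21+9+21+14+9+29 = 103
Hadley-North-Grove-Willow-Fenby-Ash-Hadley: 21+9+25+23+14+20 = 112
Hadley-North-Grove-Willow-Ash-Fenby-Hadley: 21+9+25+9+14+9 = 87
Hadley-North-Grove-Ash-Fenby-Willow-Hadley: 21+9+34+14+23+29 = 130
Hadley-North-Grove-Ash-Willow-Fenby-Hadley: 21+9+34+9+23+9 = 105
Hadley-North-Fenby-Grove-Willow-Ash-Hadley: 21+12+21+25+9+20 = 108
Hadley-North-Fenby-Grove-Ash-Willow-Hadley: 21+12+21+34+9+29 = 126
Hadley-North-Fenby-Willow-Grove-Ash-Hadley: 21+12+23+25+34+20 = 135
Hadley-North-Fenby-Willow-Ash-Grove-Hadley: 21+12+23+9+34+16 = 115
Hadley-North-Fenby-Ash-Grove-Willow-Hadley: 21+12+14+34+25+29 = 135
Hadley-North-Fenby-Ash-Willow-Grove-Hadley: 21+12+14+9+25+16 = 97
Hadley-North-Willow-Grove-Fenby-Ash-Hadley: 21+16+25+21+14+20 = 117
Hadley-North-Willow-Grove-Ash-Fenby-Hadley: 21+16+25+34+14+9 = 119
… (46 more)
Hadley-Grove-North-Willow-Ash-Fenby-Hadley: 16+9+16+9+14+9 = 73  ← best
The minimum is 73.
One optimal route: Hadley → Grove → North → Willow → Ash → Fenby → Hadley (or its reverse).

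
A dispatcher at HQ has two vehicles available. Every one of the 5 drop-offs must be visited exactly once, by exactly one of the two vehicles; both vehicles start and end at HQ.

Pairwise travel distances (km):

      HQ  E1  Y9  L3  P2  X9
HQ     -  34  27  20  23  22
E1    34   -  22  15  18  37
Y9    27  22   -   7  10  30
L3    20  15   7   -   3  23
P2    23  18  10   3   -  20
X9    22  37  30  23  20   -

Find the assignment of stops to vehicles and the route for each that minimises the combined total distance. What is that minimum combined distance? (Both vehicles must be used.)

Check every non-empty split of the stops between the two vehicles; for each half take its own optimal tour:
  {E1} + {Y9, L3, P2, X9}: 68 + 79 = 147
  {Y9} + {E1, L3, P2, X9}: 54 + 94 = 148
  {E1, Y9} + {L3, P2, X9}: 83 + 65 = 148
  {L3} + {E1, Y9, P2, X9}: 40 + 108 = 148
  {E1, L3} + {Y9, P2, X9}: 69 + 79 = 148
  {Y9, L3} + {E1, P2, X9}: 54 + 94 = 148
  … (15 splits in total)
  {E1, Y9, L3, P2} + {X9}: 89 + 44 = 133  ← best
Best: vehicle 1 HQ → E1 → Y9 → L3 → P2 → HQ = 89; vehicle 2 HQ → X9 → HQ = 44; combined 133.

133 km — the smallest possible combined total.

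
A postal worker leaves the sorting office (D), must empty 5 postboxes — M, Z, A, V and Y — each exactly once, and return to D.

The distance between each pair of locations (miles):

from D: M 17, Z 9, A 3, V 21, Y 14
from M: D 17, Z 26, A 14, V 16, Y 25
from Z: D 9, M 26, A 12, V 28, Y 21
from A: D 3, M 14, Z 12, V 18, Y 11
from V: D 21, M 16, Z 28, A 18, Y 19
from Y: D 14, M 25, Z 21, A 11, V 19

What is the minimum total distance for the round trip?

82 miles — the shortest possible round trip.

With 5 stops there are 5!/2 = 60 distinct round trips (a route and its reverse cost the same).
D - M - Z - A - V - Y - D: 17+26+12+18+19+14 = 106
D - M - Z - A - Y - V - D: 17+26+12+11+19+21 = 106
D - M - Z - V - A - Y - D: 17+26+28+18+11+14 = 114
D - M - Z - V - Y - A - D: 17+26+28+19+11+3 = 104
D - M - Z - Y - A - V - D: 17+26+21+11+18+21 = 114
D - M - Z - Y - V - A - D: 17+26+21+19+18+3 = 104
D - M - A - Z - V - Y - D: 17+14+12+28+19+14 = 104
D - M - A - Z - Y - V - D: 17+14+12+21+19+21 = 104
D - M - A - V - Z - Y - D: 17+14+18+28+21+14 = 112
D - M - A - V - Y - Z - D: 17+14+18+19+21+9 = 98
D - M - A - Y - Z - V - D: 17+14+11+21+28+21 = 112
D - M - A - Y - V - Z - D: 17+14+11+19+28+9 = 98
D - M - V - Z - A - Y - D: 17+16+28+12+11+14 = 98
D - M - V - Z - Y - A - D: 17+16+28+21+11+3 = 96
… (46 more)
D - Z - Y - V - M - A - D: 9+21+19+16+14+3 = 82  ← best
The minimum is 82.
One optimal route: D → Z → Y → V → M → A → D (or its reverse).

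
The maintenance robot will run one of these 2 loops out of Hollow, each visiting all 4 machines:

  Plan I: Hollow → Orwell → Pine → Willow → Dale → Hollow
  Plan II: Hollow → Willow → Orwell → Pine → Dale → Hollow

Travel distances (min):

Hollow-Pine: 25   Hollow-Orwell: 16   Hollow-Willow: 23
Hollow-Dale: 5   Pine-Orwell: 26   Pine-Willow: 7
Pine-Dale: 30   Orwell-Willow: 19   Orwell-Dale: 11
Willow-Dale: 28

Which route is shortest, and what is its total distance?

Plan I: 16 + 26 + 7 + 28 + 5 = 82
Plan II: 23 + 19 + 26 + 30 + 5 = 103

82 min — Plan I is the shortest.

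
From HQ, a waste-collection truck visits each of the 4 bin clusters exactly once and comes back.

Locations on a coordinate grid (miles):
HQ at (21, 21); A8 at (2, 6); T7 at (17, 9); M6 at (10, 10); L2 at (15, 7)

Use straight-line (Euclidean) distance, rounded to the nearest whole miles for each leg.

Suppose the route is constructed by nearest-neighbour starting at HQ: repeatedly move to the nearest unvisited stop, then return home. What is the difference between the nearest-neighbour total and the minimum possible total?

1 miles longer than the optimal tour.

From HQ: T7=13, L2=15, M6=16, A8=24 → choose T7 (13).
From T7: L2=3, M6=7, A8=15 → choose L2 (3).
From L2: M6=6, A8=13 → choose M6 (6).
From M6: A8=9 → choose A8 (9).
NN route HQ → T7 → L2 → M6 → A8 → HQ costs 55.
Optimal: HQ → T7 → L2 → A8 → M6 → HQ costs 54 (by enumerating all 12 distinct tours).
Excess = 55 − 54 = 1.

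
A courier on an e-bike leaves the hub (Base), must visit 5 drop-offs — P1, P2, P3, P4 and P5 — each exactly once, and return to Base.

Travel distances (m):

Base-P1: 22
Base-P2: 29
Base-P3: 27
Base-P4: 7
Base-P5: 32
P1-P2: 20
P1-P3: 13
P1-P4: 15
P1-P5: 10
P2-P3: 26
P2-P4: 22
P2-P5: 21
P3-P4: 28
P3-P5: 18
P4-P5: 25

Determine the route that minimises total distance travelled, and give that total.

Base-P1-P2-P3-P4-P5-Base: 22+20+26+28+25+32 = 153
Base-P1-P2-P3-P5-P4-Base: 22+20+26+18+25+7 = 118
Base-P1-P2-P4-P3-P5-Base: 22+20+22+28+18+32 = 142
Base-P1-P2-P4-P5-P3-Base: 22+20+22+25+18+27 = 134
Base-P1-P2-P5-P3-P4-Base: 22+20+21+18+28+7 = 116
Base-P1-P2-P5-P4-P3-Base: 22+20+21+25+28+27 = 143
Base-P1-P3-P2-P4-P5-Base: 22+13+26+22+25+32 = 140
Base-P1-P3-P2-P5-P4-Base: 22+13+26+21+25+7 = 114
Base-P1-P3-P4-P2-P5-Base: 22+13+28+22+21+32 = 138
Base-P1-P3-P4-P5-P2-Base: 22+13+28+25+21+29 = 138
Base-P1-P3-P5-P2-P4-Base: 22+13+18+21+22+7 = 103
Base-P1-P3-P5-P4-P2-Base: 22+13+18+25+22+29 = 129
Base-P1-P4-P2-P3-P5-Base: 22+15+22+26+18+32 = 135
Base-P1-P4-P2-P5-P3-Base: 22+15+22+21+18+27 = 125
… (46 more)
Base-P3-P1-P5-P2-P4-Base: 27+13+10+21+22+7 = 100  ← best
The minimum is 100.
One optimal route: Base → P3 → P1 → P5 → P2 → P4 → Base (or its reverse).

Minimum total distance: 100 m.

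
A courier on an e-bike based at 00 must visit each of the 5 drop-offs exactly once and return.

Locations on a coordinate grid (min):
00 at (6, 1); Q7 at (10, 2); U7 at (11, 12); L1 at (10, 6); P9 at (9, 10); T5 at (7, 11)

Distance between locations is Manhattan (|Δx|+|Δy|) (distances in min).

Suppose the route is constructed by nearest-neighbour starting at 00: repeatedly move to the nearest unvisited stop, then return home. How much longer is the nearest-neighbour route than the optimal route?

From 00: Q7=5, L1=9, T5=11, P9=12, U7=16 → choose Q7 (5).
From Q7: L1=4, P9=9, U7=11, T5=12 → choose L1 (4).
From L1: P9=5, U7=7, T5=8 → choose P9 (5).
From P9: T5=3, U7=4 → choose T5 (3).
From T5: U7=5 → choose U7 (5).
NN route 00 → Q7 → L1 → P9 → T5 → U7 → 00 costs 38.
Optimal: 00 → Q7 → L1 → U7 → P9 → T5 → 00 costs 34 (by enumerating all 60 distinct tours).
Excess = 38 − 34 = 4.

Excess over optimum: 4 min.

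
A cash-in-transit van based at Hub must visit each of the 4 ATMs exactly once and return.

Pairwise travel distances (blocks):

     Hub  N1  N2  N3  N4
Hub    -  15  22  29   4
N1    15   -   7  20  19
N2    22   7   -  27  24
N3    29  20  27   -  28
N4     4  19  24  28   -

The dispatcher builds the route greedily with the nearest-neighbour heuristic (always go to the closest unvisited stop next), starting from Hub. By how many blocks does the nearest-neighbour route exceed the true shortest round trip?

From Hub: N4=4, N1=15, N2=22, N3=29 → choose N4 (4).
From N4: N1=19, N2=24, N3=28 → choose N1 (19).
From N1: N2=7, N3=20 → choose N2 (7).
From N2: N3=27 → choose N3 (27).
NN route Hub → N4 → N1 → N2 → N3 → Hub costs 86.
Optimal: Hub → N1 → N2 → N3 → N4 → Hub costs 81 (by enumerating all 12 distinct tours).
Excess = 86 − 81 = 5.

The nearest-neighbour route is 5 blocks longer than optimal.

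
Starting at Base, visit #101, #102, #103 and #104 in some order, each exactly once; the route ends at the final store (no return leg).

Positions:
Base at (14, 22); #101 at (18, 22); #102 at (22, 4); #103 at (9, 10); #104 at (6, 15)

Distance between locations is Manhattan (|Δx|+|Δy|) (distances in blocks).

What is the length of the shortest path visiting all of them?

There are 4! = 24 possible orderings.
Base - #101 - #102 - #103 - #104: 4+22+19+8 = 53
Base - #101 - #102 - #104 - #103: 4+22+27+8 = 61
Base - #101 - #103 - #102 - #104: 4+21+19+27 = 71
Base - #101 - #103 - #104 - #102: 4+21+8+27 = 60
Base - #101 - #104 - #102 - #103: 4+19+27+19 = 69
Base - #101 - #104 - #103 - #102: 4+19+8+19 = 50
Base - #102 - #101 - #103 - #104: 26+22+21+8 = 77
Base - #102 - #101 - #104 - #103: 26+22+19+8 = 75
Base - #102 - #103 - #101 - #104: 26+19+21+19 = 85
Base - #102 - #103 - #104 - #101: 26+19+8+19 = 72
Base - #102 - #104 - #101 - #103: 26+27+19+21 = 93
Base - #102 - #104 - #103 - #101: 26+27+8+21 = 82
Base - #103 - #101 - #102 - #104: 17+21+22+27 = 87
Base - #103 - #101 - #104 - #102: 17+21+19+27 = 84
… (10 more)
The minimum is 50.
One shortest path: Base → #101 → #104 → #103 → #102.

50 blocks — the minimum one-way total.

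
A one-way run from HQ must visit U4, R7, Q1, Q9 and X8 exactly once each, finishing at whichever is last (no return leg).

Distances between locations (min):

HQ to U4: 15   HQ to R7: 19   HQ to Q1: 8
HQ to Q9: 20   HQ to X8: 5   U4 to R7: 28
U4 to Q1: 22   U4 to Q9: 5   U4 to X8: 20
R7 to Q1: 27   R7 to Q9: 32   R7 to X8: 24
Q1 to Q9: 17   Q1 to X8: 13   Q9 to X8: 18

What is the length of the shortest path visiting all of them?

Shortest open route: 68 min.

There are 5! = 120 possible orderings.
HQ→U4→R7→Q1→Q9→X8: 15+28+27+17+18 = 105
HQ→U4→R7→Q1→X8→Q9: 15+28+27+13+18 = 101
HQ→U4→R7→Q9→Q1→X8: 15+28+32+17+13 = 105
HQ→U4→R7→Q9→X8→Q1: 15+28+32+18+13 = 106
HQ→U4→R7→X8→Q1→Q9: 15+28+24+13+17 = 97
HQ→U4→R7→X8→Q9→Q1: 15+28+24+18+17 = 102
HQ→U4→Q1→R7→Q9→X8: 15+22+27+32+18 = 114
HQ→U4→Q1→R7→X8→Q9: 15+22+27+24+18 = 106
HQ→U4→Q1→Q9→R7→X8: 15+22+17+32+24 = 110
HQ→U4→Q1→Q9→X8→R7: 15+22+17+18+24 = 96
HQ→U4→Q1→X8→R7→Q9: 15+22+13+24+32 = 106
HQ→U4→Q1→X8→Q9→R7: 15+22+13+18+32 = 100
HQ→U4→Q9→R7→Q1→X8: 15+5+32+27+13 = 92
HQ→U4→Q9→R7→X8→Q1: 15+5+32+24+13 = 89
… (106 more)
HQ→X8→Q1→Q9→U4→R7: 5+13+17+5+28 = 68  ← best
The minimum is 68.
One shortest path: HQ → X8 → Q1 → Q9 → U4 → R7.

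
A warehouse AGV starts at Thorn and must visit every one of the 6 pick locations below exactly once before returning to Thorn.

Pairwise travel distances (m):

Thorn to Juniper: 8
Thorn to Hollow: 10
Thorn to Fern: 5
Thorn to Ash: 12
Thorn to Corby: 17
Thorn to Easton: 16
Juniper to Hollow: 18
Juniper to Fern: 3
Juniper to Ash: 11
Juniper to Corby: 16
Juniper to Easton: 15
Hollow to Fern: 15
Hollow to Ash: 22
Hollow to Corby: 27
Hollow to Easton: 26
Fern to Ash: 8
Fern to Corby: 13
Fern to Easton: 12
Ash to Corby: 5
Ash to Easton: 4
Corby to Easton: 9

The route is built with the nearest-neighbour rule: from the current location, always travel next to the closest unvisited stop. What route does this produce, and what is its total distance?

Total distance 69 m via the nearest-neighbour route Thorn → Fern → Juniper → Ash → Easton → Corby → Hollow → Thorn.

From Thorn: distances to unvisited — Fern=5, Juniper=8, Hollow=10, Ash=12, Easton=16, Corby=17. Nearest is Fern (5).
From Fern: distances to unvisited — Juniper=3, Ash=8, Easton=12, Corby=13, Hollow=15. Nearest is Juniper (3).
From Juniper: distances to unvisited — Ash=11, Easton=15, Corby=16, Hollow=18. Nearest is Ash (11).
From Ash: distances to unvisited — Easton=4, Corby=5, Hollow=22. Nearest is Easton (4).
From Easton: distances to unvisited — Corby=9, Hollow=26. Nearest is Corby (9).
From Corby: distances to unvisited — Hollow=27. Nearest is Hollow (27).
Return Hollow→Thorn: 10.
Total = 5 + 3 + 11 + 4 + 9 + 27 + 10 = 69.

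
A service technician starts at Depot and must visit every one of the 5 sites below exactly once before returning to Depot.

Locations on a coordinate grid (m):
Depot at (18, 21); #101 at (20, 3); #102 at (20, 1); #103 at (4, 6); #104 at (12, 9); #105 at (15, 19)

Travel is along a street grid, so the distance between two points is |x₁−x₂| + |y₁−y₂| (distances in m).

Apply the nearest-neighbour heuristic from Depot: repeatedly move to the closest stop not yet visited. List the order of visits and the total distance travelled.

72 m along Depot → #105 → #104 → #103 → #101 → #102 → Depot.

At Depot the remaining stops are #105 5, #104 18, #101 20, #102 22, #103 29; go to #105.
At #105 the remaining stops are #104 13, #101 21, #102 23, #103 24; go to #104.
At #104 the remaining stops are #103 11, #101 14, #102 16; go to #103.
At #103 the remaining stops are #101 19, #102 21; go to #101.
At #101 the remaining stops are #102 2; go to #102.
Return #102→Depot: 22.
Total = 5 + 13 + 11 + 19 + 2 + 22 = 72.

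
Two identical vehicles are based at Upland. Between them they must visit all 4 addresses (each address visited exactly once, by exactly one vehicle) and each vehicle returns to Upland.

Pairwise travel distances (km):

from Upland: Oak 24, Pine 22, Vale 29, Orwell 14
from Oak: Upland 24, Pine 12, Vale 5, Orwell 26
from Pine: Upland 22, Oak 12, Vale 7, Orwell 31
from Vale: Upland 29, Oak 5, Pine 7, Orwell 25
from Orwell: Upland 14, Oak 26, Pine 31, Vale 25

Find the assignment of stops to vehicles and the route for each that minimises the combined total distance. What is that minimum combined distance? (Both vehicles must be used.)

86 km — the smallest possible combined total.

Try each way of splitting the stops between the two vehicles (each non-empty) and, for each split, find the best tour for each vehicle:
  {Oak} + {Pine, Vale, Orwell}: 48 + 68 = 116
  {Pine} + {Oak, Vale, Orwell}: 44 + 68 = 112
  {Oak, Pine} + {Vale, Orwell}: 58 + 68 = 126
  {Vale} + {Oak, Pine, Orwell}: 58 + 74 = 132
  {Oak, Vale} + {Pine, Orwell}: 58 + 67 = 125
  {Pine, Vale} + {Oak, Orwell}: 58 + 64 = 122
  … (7 splits in total)
  {Oak, Pine, Vale} + {Orwell}: 58 + 28 = 86  ← best
Best: vehicle 1 Upland → Oak → Vale → Pine → Upland = 58; vehicle 2 Upland → Orwell → Upland = 28; combined 86.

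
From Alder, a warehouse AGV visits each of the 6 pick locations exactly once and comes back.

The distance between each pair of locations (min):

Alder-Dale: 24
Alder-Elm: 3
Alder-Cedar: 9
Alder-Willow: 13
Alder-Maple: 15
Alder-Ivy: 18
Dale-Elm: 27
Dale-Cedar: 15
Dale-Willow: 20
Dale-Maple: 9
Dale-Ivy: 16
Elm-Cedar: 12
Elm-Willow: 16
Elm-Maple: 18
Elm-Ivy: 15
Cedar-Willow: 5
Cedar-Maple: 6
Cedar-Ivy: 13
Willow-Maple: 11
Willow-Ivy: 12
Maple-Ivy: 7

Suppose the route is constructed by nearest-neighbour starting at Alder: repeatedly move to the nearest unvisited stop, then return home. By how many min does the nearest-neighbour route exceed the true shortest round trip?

The nearest-neighbour route is 11 min longer than optimal.

From Alder: Elm=3, Cedar=9, Willow=13, Maple=15, Ivy=18, Dale=24 → choose Elm (3).
From Elm: Cedar=12, Ivy=15, Willow=16, Maple=18, Dale=27 → choose Cedar (12).
From Cedar: Willow=5, Maple=6, Ivy=13, Dale=15 → choose Willow (5).
From Willow: Maple=11, Ivy=12, Dale=20 → choose Maple (11).
From Maple: Ivy=7, Dale=9 → choose Ivy (7).
From Ivy: Dale=16 → choose Dale (16).
NN route Alder → Elm → Cedar → Willow → Maple → Ivy → Dale → Alder costs 78.
Optimal: Alder → Elm → Ivy → Dale → Maple → Cedar → Willow → Alder costs 67 (by enumerating all 360 distinct tours).
Excess = 78 − 67 = 11.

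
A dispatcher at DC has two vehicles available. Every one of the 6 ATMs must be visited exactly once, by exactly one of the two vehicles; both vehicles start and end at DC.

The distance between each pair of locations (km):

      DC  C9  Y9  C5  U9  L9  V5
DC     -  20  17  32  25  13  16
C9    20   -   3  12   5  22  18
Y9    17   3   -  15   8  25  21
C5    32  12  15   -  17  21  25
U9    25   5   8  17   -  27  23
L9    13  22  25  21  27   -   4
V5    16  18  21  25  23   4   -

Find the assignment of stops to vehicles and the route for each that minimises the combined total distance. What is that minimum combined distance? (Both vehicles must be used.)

107 km — the smallest possible combined total.

There are 2^5 − 1 = 31 ways to divide the 6 stops into two non-empty groups. For each, the best each vehicle can do is its own shortest tour through its group:
  {C9} + {Y9, C5, U9, L9, V5}: 40 + 83 = 123
  {Y9} + {C9, C5, U9, L9, V5}: 34 + 83 = 117
  {C9, Y9} + {C5, U9, L9, V5}: 40 + 83 = 123
  {C5} + {C9, Y9, U9, L9, V5}: 64 + 65 = 129
  {C9, C5} + {Y9, U9, L9, V5}: 64 + 65 = 129
  {Y9, C5} + {C9, U9, L9, V5}: 64 + 65 = 129
  … (31 splits in total)
  {C9, Y9, C5, U9} + {L9, V5}: 74 + 33 = 107  ← best
Best: vehicle 1 DC → C9 → C5 → U9 → Y9 → DC = 74; vehicle 2 DC → L9 → V5 → DC = 33; combined 107.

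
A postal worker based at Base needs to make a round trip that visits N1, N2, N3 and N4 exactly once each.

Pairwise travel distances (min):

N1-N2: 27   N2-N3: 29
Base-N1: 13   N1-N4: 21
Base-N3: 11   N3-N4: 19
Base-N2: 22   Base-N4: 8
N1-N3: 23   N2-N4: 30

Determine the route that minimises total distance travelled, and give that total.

There are 12 distinct closed tours to check (reversals are equivalent).
Base - N1 - N2 - N3 - N4 - Base: 13+27+29+19+8 = 96
Base - N1 - N2 - N4 - N3 - Base: 13+27+30+19+11 = 100
Base - N1 - N3 - N2 - N4 - Base: 13+23+29+30+8 = 103
Base - N1 - N3 - N4 - N2 - Base: 13+23+19+30+22 = 107
Base - N1 - N4 - N2 - N3 - Base: 13+21+30+29+11 = 104
Base - N1 - N4 - N3 - N2 - Base: 13+21+19+29+22 = 104
Base - N2 - N1 - N3 - N4 - Base: 22+27+23+19+8 = 99
Base - N2 - N1 - N4 - N3 - Base: 22+27+21+19+11 = 100
Base - N2 - N3 - N1 - N4 - Base: 22+29+23+21+8 = 103
Base - N2 - N4 - N1 - N3 - Base: 22+30+21+23+11 = 107
Base - N3 - N1 - N2 - N4 - Base: 11+23+27+30+8 = 99
Base - N3 - N2 - N1 - N4 - Base: 11+29+27+21+8 = 96
The minimum is 96.
One optimal route: Base → N1 → N2 → N3 → N4 → Base (or its reverse).

96 min — the shortest possible round trip.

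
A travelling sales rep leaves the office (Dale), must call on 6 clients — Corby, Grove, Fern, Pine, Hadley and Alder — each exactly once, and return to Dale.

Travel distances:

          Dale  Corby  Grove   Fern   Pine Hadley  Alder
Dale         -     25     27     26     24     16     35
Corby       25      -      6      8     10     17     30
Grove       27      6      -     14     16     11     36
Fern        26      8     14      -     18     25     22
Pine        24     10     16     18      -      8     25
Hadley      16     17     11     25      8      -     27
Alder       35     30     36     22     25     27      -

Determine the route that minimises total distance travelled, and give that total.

Minimum total distance: 111.

With 6 stops there are 6!/2 = 360 distinct round trips (a route and its reverse cost the same).
Dale - Corby - Grove - Fern - Pine - Hadley - Alder - Dale: 25+6+14+18+8+27+35 = 133
Dale - Corby - Grove - Fern - Pine - Alder - Hadley - Dale: 25+6+14+18+25+27+16 = 131
Dale - Corby - Grove - Fern - Hadley - Pine - Alder - Dale: 25+6+14+25+8+25+35 = 138
Dale - Corby - Grove - Fern - Hadley - Alder - Pine - Dale: 25+6+14+25+27+25+24 = 146
Dale - Corby - Grove - Fern - Alder - Pine - Hadley - Dale: 25+6+14+22+25+8+16 = 116
Dale - Corby - Grove - Fern - Alder - Hadley - Pine - Dale: 25+6+14+22+27+8+24 = 126
Dale - Corby - Grove - Pine - Fern - Hadley - Alder - Dale: 25+6+16+18+25+27+35 = 152
Dale - Corby - Grove - Pine - Fern - Alder - Hadley - Dale: 25+6+16+18+22+27+16 = 130
… (352 more)
Dale - Hadley - Pine - Corby - Grove - Fern - Alder - Dale: 16+8+10+6+14+22+35 = 111  ← best
The minimum is 111.
One optimal route: Dale → Hadley → Pine → Corby → Grove → Fern → Alder → Dale (or its reverse).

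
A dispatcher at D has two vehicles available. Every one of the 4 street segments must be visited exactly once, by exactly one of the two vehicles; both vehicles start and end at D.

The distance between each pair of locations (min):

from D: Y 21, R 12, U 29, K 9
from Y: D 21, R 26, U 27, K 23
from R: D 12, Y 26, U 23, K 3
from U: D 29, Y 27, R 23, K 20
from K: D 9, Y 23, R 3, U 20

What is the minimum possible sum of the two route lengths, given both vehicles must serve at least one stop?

101 min — the smallest possible combined total.

There are 2^3 − 1 = 7 ways to divide the 4 stops into two non-empty groups. For each, the best each vehicle can do is its own shortest tour through its group:
  {Y} + {R, U, K}: 42 + 64 = 106
  {R} + {Y, U, K}: 24 + 77 = 101
  {Y, R} + {U, K}: 59 + 58 = 117
  {U} + {Y, R, K}: 58 + 59 = 117
  {Y, U} + {R, K}: 77 + 24 = 101
  {R, U} + {Y, K}: 64 + 53 = 117
  … (7 splits in total)
Best: vehicle 1 D → R → D = 24; vehicle 2 D → Y → U → K → D = 77; combined 101.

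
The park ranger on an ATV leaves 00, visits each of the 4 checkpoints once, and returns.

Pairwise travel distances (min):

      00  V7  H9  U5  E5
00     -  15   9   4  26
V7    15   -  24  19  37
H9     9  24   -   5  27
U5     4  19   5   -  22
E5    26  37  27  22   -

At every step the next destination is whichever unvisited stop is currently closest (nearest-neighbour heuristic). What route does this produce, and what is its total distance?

At 00 the remaining stops are U5 4, H9 9, V7 15, E5 26; go to U5.
At U5 the remaining stops are H9 5, V7 19, E5 22; go to H9.
At H9 the remaining stops are V7 24, E5 27; go to V7.
At V7 the remaining stops are E5 37; go to E5.
Return E5→00: 26.
Total = 4 + 5 + 24 + 37 + 26 = 96.

Total distance 96 min via the nearest-neighbour route 00 → U5 → H9 → V7 → E5 → 00.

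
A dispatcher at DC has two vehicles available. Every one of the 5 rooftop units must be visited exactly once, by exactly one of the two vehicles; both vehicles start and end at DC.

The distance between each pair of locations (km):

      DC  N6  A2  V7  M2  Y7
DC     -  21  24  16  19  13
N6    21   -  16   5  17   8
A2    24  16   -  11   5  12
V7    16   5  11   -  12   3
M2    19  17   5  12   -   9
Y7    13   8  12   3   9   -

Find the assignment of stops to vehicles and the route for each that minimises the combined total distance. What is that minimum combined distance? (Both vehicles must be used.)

Check every non-empty split of the stops between the two vehicles; for each half take its own optimal tour:
  {N6} + {A2, V7, M2, Y7}: 42 + 51 = 93
  {A2} + {N6, V7, M2, Y7}: 48 + 57 = 105
  {N6, A2} + {V7, M2, Y7}: 61 + 47 = 108
  {V7} + {N6, A2, M2, Y7}: 32 + 61 = 93
  {N6, V7} + {A2, M2, Y7}: 42 + 49 = 91
  {A2, V7} + {N6, M2, Y7}: 51 + 57 = 108
  … (15 splits in total)
  {N6, A2, V7, M2} + {Y7}: 61 + 26 = 87  ← best
Best: vehicle 1 DC → N6 → V7 → A2 → M2 → DC = 61; vehicle 2 DC → Y7 → DC = 26; combined 87.

Minimum combined distance: 87 km.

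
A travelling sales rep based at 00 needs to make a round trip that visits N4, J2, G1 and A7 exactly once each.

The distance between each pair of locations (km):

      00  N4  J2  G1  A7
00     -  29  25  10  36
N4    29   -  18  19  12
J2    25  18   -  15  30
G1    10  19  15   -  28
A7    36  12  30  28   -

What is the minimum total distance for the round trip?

91 km — the shortest possible round trip.

00 → N4 → J2 → G1 → A7 → 00: 29+18+15+28+36 = 126
00 → N4 → J2 → A7 → G1 → 00: 29+18+30+28+10 = 115
00 → N4 → G1 → J2 → A7 → 00: 29+19+15+30+36 = 129
00 → N4 → G1 → A7 → J2 → 00: 29+19+28+30+25 = 131
00 → N4 → A7 → J2 → G1 → 00: 29+12+30+15+10 = 96
00 → N4 → A7 → G1 → J2 → 00: 29+12+28+15+25 = 109
00 → J2 → N4 → G1 → A7 → 00: 25+18+19+28+36 = 126
00 → J2 → N4 → A7 → G1 → 00: 25+18+12+28+10 = 93
00 → J2 → G1 → N4 → A7 → 00: 25+15+19+12+36 = 107
00 → J2 → A7 → N4 → G1 → 00: 25+30+12+19+10 = 96
00 → G1 → N4 → J2 → A7 → 00: 10+19+18+30+36 = 113
00 → G1 → J2 → N4 → A7 → 00: 10+15+18+12+36 = 91
The minimum is 91.
One optimal route: 00 → G1 → J2 → N4 → A7 → 00 (or its reverse).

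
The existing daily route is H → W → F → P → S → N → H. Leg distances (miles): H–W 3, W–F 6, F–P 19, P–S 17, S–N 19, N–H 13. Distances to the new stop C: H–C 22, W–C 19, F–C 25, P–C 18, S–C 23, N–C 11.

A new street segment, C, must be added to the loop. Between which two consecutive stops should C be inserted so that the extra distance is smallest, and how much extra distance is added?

Insertion cost between consecutive stops i–j is d(i,C) + d(C,j) − d(i,j):
  between H and W: 22 + 19 − 3 = 38
  between W and F: 19 + 25 − 6 = 38
  between F and P: 25 + 18 − 19 = 24
  between P and S: 18 + 23 − 17 = 24
  between S and N: 23 + 11 − 19 = 15
  between N and H: 11 + 22 − 13 = 20
Cheapest insertion is between S and N, adding 15.
New total = 77 + 15 = 92.

+15 miles — insert C between S and N.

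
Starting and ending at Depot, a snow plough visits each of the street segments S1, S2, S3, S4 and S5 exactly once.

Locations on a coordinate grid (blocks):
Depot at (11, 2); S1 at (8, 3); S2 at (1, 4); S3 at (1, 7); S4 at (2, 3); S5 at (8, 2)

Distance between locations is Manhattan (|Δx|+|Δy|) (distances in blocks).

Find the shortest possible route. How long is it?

30 blocks — the shortest possible round trip.

Depot-S1-S2-S3-S4-S5-Depot: 4+8+3+5+7+3 = 30
Depot-S1-S2-S3-S5-S4-Depot: 4+8+3+12+7+10 = 44
Depot-S1-S2-S4-S3-S5-Depot: 4+8+2+5+12+3 = 34
Depot-S1-S2-S4-S5-S3-Depot: 4+8+2+7+12+15 = 48
Depot-S1-S2-S5-S3-S4-Depot: 4+8+9+12+5+10 = 48
Depot-S1-S2-S5-S4-S3-Depot: 4+8+9+7+5+15 = 48
Depot-S1-S3-S2-S4-S5-Depot: 4+11+3+2+7+3 = 30
Depot-S1-S3-S2-S5-S4-Depot: 4+11+3+9+7+10 = 44
Depot-S1-S3-S4-S2-S5-Depot: 4+11+5+2+9+3 = 34
Depot-S1-S3-S4-S5-S2-Depot: 4+11+5+7+9+12 = 48
Depot-S1-S3-S5-S2-S4-Depot: 4+11+12+9+2+10 = 48
Depot-S1-S3-S5-S4-S2-Depot: 4+11+12+7+2+12 = 48
Depot-S1-S4-S2-S3-S5-Depot: 4+6+2+3+12+3 = 30
Depot-S1-S4-S2-S5-S3-Depot: 4+6+2+9+12+15 = 48
… (46 more)
The minimum is 30.
One optimal route: Depot → S1 → S2 → S3 → S4 → S5 → Depot (or its reverse).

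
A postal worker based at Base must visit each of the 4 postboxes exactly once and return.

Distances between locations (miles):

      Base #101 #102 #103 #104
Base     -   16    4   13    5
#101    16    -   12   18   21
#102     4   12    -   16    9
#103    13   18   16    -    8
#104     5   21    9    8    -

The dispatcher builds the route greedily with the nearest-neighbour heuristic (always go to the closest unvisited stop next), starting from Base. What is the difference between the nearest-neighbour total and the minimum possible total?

Base: #102=4, #104=5, #103=13, #101=16 ⇒ #102
#102: #104=9, #101=12, #103=16 ⇒ #104
#104: #103=8, #101=21 ⇒ #103
#103: #101=18 ⇒ #101
NN route Base → #102 → #104 → #103 → #101 → Base costs 55.
Optimal: Base → #102 → #101 → #103 → #104 → Base costs 47 (by enumerating all 12 distinct tours).
Excess = 55 − 47 = 8.

The nearest-neighbour route is 8 miles longer than optimal.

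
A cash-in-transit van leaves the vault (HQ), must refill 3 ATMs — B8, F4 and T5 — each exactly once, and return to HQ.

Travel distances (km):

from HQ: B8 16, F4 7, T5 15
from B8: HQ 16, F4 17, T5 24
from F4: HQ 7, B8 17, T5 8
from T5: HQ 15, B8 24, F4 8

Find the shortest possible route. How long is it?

HQ→B8→F4→T5→HQ: 16+17+8+15 = 56
HQ→B8→T5→F4→HQ: 16+24+8+7 = 55
HQ→F4→B8→T5→HQ: 7+17+24+15 = 63
The minimum is 55.
One optimal route: HQ → B8 → T5 → F4 → HQ (or its reverse).

Minimum total distance: 55 km.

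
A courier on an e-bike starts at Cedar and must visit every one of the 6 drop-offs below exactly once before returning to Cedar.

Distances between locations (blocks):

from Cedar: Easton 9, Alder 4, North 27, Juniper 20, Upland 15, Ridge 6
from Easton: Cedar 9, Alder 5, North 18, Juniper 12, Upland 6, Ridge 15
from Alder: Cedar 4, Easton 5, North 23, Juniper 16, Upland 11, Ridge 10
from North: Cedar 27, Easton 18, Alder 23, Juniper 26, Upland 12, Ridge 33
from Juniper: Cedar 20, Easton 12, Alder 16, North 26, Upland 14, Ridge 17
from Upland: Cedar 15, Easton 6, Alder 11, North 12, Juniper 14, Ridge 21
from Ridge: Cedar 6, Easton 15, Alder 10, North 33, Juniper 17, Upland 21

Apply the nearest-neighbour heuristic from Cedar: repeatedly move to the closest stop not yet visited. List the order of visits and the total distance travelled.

Nearest-neighbour total = 76 blocks; route Cedar → Alder → Easton → Upland → North → Juniper → Ridge → Cedar.

At Cedar the remaining stops are Alder 4, Ridge 6, Easton 9, Upland 15, Juniper 20, North 27; go to Alder.
At Alder the remaining stops are Easton 5, Ridge 10, Upland 11, Juniper 16, North 23; go to Easton.
At Easton the remaining stops are Upland 6, Juniper 12, Ridge 15, North 18; go to Upland.
At Upland the remaining stops are North 12, Juniper 14, Ridge 21; go to North.
At North the remaining stops are Juniper 26, Ridge 33; go to Juniper.
At Juniper the remaining stops are Ridge 17; go to Ridge.
Return Ridge→Cedar: 6.
Total = 4 + 5 + 6 + 12 + 26 + 17 + 6 = 76.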